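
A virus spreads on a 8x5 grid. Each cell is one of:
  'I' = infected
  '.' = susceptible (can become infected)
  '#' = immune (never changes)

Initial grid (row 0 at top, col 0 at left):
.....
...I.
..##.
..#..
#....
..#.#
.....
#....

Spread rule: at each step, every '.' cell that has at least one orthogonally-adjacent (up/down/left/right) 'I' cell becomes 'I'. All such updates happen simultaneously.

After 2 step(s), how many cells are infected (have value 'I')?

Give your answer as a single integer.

Step 0 (initial): 1 infected
Step 1: +3 new -> 4 infected
Step 2: +4 new -> 8 infected

Answer: 8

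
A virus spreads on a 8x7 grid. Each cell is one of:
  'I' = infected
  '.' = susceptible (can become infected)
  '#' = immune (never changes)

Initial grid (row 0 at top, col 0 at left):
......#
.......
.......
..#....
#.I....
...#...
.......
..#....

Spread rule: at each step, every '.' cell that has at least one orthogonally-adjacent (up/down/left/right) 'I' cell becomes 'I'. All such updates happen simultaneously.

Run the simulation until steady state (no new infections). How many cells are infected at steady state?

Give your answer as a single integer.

Answer: 51

Derivation:
Step 0 (initial): 1 infected
Step 1: +3 new -> 4 infected
Step 2: +5 new -> 9 infected
Step 3: +9 new -> 18 infected
Step 4: +12 new -> 30 infected
Step 5: +11 new -> 41 infected
Step 6: +7 new -> 48 infected
Step 7: +3 new -> 51 infected
Step 8: +0 new -> 51 infected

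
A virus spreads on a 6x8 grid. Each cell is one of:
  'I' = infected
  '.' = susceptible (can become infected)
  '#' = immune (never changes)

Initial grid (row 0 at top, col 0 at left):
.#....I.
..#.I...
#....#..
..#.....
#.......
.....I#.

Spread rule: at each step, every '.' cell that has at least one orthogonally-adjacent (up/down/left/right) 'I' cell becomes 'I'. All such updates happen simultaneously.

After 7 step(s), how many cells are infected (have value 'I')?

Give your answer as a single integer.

Answer: 41

Derivation:
Step 0 (initial): 3 infected
Step 1: +9 new -> 12 infected
Step 2: +9 new -> 21 infected
Step 3: +8 new -> 29 infected
Step 4: +5 new -> 34 infected
Step 5: +4 new -> 38 infected
Step 6: +2 new -> 40 infected
Step 7: +1 new -> 41 infected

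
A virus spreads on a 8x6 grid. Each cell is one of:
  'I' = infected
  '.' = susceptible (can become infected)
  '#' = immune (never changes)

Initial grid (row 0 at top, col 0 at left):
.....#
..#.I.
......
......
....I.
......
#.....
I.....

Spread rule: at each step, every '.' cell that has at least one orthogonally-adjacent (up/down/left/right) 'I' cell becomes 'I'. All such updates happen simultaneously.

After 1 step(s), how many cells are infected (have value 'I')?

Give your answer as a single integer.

Answer: 12

Derivation:
Step 0 (initial): 3 infected
Step 1: +9 new -> 12 infected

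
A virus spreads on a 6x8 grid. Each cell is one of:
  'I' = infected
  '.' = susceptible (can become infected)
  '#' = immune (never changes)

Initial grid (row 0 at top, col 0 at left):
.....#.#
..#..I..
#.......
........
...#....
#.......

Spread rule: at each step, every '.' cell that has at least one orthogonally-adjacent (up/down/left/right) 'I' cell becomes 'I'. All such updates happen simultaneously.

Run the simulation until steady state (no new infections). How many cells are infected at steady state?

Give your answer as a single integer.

Step 0 (initial): 1 infected
Step 1: +3 new -> 4 infected
Step 2: +7 new -> 11 infected
Step 3: +6 new -> 17 infected
Step 4: +7 new -> 24 infected
Step 5: +6 new -> 30 infected
Step 6: +6 new -> 36 infected
Step 7: +4 new -> 40 infected
Step 8: +2 new -> 42 infected
Step 9: +0 new -> 42 infected

Answer: 42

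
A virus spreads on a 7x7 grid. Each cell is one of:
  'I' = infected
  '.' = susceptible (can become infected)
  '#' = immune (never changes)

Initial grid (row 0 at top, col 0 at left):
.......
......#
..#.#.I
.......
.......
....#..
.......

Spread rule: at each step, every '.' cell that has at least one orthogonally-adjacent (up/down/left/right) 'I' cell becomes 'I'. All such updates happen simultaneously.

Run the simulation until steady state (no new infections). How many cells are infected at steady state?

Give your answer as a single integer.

Step 0 (initial): 1 infected
Step 1: +2 new -> 3 infected
Step 2: +3 new -> 6 infected
Step 3: +5 new -> 11 infected
Step 4: +7 new -> 18 infected
Step 5: +6 new -> 24 infected
Step 6: +6 new -> 30 infected
Step 7: +7 new -> 37 infected
Step 8: +5 new -> 42 infected
Step 9: +2 new -> 44 infected
Step 10: +1 new -> 45 infected
Step 11: +0 new -> 45 infected

Answer: 45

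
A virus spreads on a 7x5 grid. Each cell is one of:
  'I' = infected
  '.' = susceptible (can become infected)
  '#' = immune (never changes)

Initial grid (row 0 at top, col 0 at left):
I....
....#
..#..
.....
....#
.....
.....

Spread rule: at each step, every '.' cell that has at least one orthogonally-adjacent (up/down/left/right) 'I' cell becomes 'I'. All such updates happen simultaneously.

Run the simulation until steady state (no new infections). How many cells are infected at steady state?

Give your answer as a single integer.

Answer: 32

Derivation:
Step 0 (initial): 1 infected
Step 1: +2 new -> 3 infected
Step 2: +3 new -> 6 infected
Step 3: +4 new -> 10 infected
Step 4: +4 new -> 14 infected
Step 5: +4 new -> 18 infected
Step 6: +5 new -> 23 infected
Step 7: +4 new -> 27 infected
Step 8: +2 new -> 29 infected
Step 9: +2 new -> 31 infected
Step 10: +1 new -> 32 infected
Step 11: +0 new -> 32 infected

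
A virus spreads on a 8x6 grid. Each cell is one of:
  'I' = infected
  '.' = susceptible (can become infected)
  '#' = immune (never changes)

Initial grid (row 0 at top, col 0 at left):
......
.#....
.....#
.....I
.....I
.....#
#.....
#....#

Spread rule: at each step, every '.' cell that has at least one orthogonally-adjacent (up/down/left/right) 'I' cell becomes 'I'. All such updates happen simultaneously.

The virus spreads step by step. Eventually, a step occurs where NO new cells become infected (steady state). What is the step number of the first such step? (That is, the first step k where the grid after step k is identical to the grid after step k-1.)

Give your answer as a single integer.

Step 0 (initial): 2 infected
Step 1: +2 new -> 4 infected
Step 2: +4 new -> 8 infected
Step 3: +6 new -> 14 infected
Step 4: +10 new -> 24 infected
Step 5: +9 new -> 33 infected
Step 6: +5 new -> 38 infected
Step 7: +3 new -> 41 infected
Step 8: +1 new -> 42 infected
Step 9: +0 new -> 42 infected

Answer: 9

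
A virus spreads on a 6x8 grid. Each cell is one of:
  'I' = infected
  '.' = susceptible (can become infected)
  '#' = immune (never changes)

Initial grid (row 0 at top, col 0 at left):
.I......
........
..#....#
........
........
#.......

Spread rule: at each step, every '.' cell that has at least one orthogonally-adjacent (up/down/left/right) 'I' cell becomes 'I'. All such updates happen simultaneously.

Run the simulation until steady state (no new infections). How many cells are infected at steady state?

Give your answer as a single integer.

Step 0 (initial): 1 infected
Step 1: +3 new -> 4 infected
Step 2: +4 new -> 8 infected
Step 3: +4 new -> 12 infected
Step 4: +6 new -> 18 infected
Step 5: +7 new -> 25 infected
Step 6: +6 new -> 31 infected
Step 7: +5 new -> 36 infected
Step 8: +3 new -> 39 infected
Step 9: +3 new -> 42 infected
Step 10: +2 new -> 44 infected
Step 11: +1 new -> 45 infected
Step 12: +0 new -> 45 infected

Answer: 45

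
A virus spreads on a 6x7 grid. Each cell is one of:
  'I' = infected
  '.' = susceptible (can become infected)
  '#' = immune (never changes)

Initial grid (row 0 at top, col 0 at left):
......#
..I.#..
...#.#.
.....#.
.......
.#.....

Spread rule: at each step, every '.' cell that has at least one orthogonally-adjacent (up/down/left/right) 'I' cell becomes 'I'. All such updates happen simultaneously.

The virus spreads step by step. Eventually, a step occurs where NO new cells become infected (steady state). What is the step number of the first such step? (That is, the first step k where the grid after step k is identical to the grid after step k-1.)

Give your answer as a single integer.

Answer: 9

Derivation:
Step 0 (initial): 1 infected
Step 1: +4 new -> 5 infected
Step 2: +5 new -> 10 infected
Step 3: +6 new -> 16 infected
Step 4: +6 new -> 22 infected
Step 5: +5 new -> 27 infected
Step 6: +4 new -> 31 infected
Step 7: +3 new -> 34 infected
Step 8: +2 new -> 36 infected
Step 9: +0 new -> 36 infected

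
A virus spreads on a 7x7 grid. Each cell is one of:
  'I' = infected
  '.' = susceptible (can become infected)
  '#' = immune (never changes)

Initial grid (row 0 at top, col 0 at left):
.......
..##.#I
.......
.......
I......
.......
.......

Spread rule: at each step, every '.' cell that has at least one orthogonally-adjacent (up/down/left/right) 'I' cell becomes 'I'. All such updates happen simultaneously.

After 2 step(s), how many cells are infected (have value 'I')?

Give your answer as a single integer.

Step 0 (initial): 2 infected
Step 1: +5 new -> 7 infected
Step 2: +8 new -> 15 infected

Answer: 15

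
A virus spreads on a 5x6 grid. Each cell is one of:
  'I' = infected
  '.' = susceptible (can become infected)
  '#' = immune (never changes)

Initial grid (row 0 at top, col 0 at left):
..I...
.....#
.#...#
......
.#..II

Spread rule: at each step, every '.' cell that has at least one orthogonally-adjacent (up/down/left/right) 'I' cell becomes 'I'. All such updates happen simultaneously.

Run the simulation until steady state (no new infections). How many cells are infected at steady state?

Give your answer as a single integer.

Step 0 (initial): 3 infected
Step 1: +6 new -> 9 infected
Step 2: +8 new -> 17 infected
Step 3: +5 new -> 22 infected
Step 4: +2 new -> 24 infected
Step 5: +1 new -> 25 infected
Step 6: +1 new -> 26 infected
Step 7: +0 new -> 26 infected

Answer: 26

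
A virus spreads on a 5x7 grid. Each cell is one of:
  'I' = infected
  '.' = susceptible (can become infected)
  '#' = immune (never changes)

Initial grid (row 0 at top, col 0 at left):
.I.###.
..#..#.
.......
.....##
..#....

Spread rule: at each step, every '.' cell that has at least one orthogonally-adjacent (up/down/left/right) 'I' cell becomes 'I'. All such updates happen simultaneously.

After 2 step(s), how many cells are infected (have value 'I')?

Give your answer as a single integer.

Answer: 6

Derivation:
Step 0 (initial): 1 infected
Step 1: +3 new -> 4 infected
Step 2: +2 new -> 6 infected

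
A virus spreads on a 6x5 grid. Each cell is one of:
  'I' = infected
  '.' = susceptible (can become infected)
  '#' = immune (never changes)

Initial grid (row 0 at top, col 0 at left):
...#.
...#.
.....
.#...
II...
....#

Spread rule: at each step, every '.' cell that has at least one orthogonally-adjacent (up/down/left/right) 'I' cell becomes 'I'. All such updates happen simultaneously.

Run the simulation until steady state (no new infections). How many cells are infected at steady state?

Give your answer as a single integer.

Step 0 (initial): 2 infected
Step 1: +4 new -> 6 infected
Step 2: +4 new -> 10 infected
Step 3: +6 new -> 16 infected
Step 4: +5 new -> 21 infected
Step 5: +3 new -> 24 infected
Step 6: +1 new -> 25 infected
Step 7: +1 new -> 26 infected
Step 8: +0 new -> 26 infected

Answer: 26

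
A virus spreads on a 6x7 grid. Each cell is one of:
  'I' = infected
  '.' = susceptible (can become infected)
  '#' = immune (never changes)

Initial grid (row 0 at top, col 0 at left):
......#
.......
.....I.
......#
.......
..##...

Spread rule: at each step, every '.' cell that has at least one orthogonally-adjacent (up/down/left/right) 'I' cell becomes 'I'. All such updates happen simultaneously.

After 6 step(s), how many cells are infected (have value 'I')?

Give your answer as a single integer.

Answer: 34

Derivation:
Step 0 (initial): 1 infected
Step 1: +4 new -> 5 infected
Step 2: +6 new -> 11 infected
Step 3: +7 new -> 18 infected
Step 4: +7 new -> 25 infected
Step 5: +5 new -> 30 infected
Step 6: +4 new -> 34 infected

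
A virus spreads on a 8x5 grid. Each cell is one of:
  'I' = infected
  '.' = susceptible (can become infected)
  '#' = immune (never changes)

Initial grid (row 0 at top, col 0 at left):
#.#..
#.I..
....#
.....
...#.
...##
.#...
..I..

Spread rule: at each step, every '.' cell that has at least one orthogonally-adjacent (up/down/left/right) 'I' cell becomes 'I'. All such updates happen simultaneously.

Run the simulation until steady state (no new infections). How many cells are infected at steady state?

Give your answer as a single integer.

Step 0 (initial): 2 infected
Step 1: +6 new -> 8 infected
Step 2: +10 new -> 18 infected
Step 3: +8 new -> 26 infected
Step 4: +4 new -> 30 infected
Step 5: +2 new -> 32 infected
Step 6: +0 new -> 32 infected

Answer: 32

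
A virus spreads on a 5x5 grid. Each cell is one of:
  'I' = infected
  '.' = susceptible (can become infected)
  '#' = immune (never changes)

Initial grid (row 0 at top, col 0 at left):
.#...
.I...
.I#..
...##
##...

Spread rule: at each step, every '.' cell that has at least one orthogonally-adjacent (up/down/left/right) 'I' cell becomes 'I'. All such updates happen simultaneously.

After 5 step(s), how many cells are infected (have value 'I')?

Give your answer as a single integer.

Answer: 19

Derivation:
Step 0 (initial): 2 infected
Step 1: +4 new -> 6 infected
Step 2: +5 new -> 11 infected
Step 3: +4 new -> 15 infected
Step 4: +3 new -> 18 infected
Step 5: +1 new -> 19 infected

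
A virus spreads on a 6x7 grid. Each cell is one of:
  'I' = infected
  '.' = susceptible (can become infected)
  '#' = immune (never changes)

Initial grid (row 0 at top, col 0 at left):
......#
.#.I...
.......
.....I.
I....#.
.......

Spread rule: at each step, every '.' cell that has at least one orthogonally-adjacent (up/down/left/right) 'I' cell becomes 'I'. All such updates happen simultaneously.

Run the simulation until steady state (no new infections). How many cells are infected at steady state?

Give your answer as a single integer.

Step 0 (initial): 3 infected
Step 1: +10 new -> 13 infected
Step 2: +13 new -> 26 infected
Step 3: +10 new -> 36 infected
Step 4: +3 new -> 39 infected
Step 5: +0 new -> 39 infected

Answer: 39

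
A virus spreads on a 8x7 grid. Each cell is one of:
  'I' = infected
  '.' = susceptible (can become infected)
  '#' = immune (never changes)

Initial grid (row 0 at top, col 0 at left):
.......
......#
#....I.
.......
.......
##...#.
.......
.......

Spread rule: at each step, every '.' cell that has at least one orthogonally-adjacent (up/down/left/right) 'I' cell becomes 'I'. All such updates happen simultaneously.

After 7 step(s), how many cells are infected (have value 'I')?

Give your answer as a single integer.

Answer: 46

Derivation:
Step 0 (initial): 1 infected
Step 1: +4 new -> 5 infected
Step 2: +6 new -> 11 infected
Step 3: +7 new -> 18 infected
Step 4: +7 new -> 25 infected
Step 5: +7 new -> 32 infected
Step 6: +9 new -> 41 infected
Step 7: +5 new -> 46 infected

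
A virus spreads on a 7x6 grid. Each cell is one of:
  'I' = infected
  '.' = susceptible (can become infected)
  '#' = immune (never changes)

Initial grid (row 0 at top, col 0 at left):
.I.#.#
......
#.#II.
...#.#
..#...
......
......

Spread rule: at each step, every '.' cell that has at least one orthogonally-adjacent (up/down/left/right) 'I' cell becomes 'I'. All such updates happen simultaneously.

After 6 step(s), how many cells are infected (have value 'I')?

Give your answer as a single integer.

Step 0 (initial): 3 infected
Step 1: +7 new -> 10 infected
Step 2: +6 new -> 16 infected
Step 3: +4 new -> 20 infected
Step 4: +6 new -> 26 infected
Step 5: +5 new -> 31 infected
Step 6: +3 new -> 34 infected

Answer: 34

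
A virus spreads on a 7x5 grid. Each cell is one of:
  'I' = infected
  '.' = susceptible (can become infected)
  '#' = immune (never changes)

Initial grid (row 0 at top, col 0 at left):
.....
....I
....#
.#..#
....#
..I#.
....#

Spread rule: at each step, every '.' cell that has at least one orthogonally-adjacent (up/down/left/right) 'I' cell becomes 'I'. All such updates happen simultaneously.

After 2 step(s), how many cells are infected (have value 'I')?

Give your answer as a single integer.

Step 0 (initial): 2 infected
Step 1: +5 new -> 7 infected
Step 2: +9 new -> 16 infected

Answer: 16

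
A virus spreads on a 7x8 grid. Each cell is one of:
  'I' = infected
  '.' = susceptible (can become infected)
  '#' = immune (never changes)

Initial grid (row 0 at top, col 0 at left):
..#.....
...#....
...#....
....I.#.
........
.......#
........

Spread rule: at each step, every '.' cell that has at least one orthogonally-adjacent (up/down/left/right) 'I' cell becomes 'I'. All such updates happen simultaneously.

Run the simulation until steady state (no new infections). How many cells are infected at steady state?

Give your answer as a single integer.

Step 0 (initial): 1 infected
Step 1: +4 new -> 5 infected
Step 2: +6 new -> 11 infected
Step 3: +10 new -> 21 infected
Step 4: +13 new -> 34 infected
Step 5: +9 new -> 43 infected
Step 6: +6 new -> 49 infected
Step 7: +2 new -> 51 infected
Step 8: +0 new -> 51 infected

Answer: 51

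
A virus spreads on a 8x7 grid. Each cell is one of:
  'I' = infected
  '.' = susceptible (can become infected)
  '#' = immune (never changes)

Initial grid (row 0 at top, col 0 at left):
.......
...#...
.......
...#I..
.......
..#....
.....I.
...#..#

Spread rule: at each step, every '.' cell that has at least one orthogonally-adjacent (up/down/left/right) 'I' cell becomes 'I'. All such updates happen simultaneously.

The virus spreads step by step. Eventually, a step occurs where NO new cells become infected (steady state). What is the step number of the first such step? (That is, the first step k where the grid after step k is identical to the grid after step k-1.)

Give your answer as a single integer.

Answer: 8

Derivation:
Step 0 (initial): 2 infected
Step 1: +7 new -> 9 infected
Step 2: +10 new -> 19 infected
Step 3: +8 new -> 27 infected
Step 4: +9 new -> 36 infected
Step 5: +9 new -> 45 infected
Step 6: +5 new -> 50 infected
Step 7: +1 new -> 51 infected
Step 8: +0 new -> 51 infected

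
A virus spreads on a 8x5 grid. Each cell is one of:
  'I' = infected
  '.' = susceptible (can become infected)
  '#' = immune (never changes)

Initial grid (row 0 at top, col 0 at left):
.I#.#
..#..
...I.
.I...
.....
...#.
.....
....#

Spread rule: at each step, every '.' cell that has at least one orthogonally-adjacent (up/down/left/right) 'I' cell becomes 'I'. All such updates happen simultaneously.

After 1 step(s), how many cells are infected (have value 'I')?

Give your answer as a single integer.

Step 0 (initial): 3 infected
Step 1: +10 new -> 13 infected

Answer: 13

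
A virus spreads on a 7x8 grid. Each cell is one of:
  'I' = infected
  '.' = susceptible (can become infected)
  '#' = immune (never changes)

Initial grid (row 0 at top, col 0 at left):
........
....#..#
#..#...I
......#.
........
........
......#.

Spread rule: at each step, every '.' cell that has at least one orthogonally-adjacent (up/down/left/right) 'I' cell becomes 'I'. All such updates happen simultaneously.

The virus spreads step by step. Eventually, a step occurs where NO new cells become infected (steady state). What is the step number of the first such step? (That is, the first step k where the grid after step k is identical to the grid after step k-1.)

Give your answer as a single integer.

Answer: 12

Derivation:
Step 0 (initial): 1 infected
Step 1: +2 new -> 3 infected
Step 2: +3 new -> 6 infected
Step 3: +6 new -> 12 infected
Step 4: +6 new -> 18 infected
Step 5: +4 new -> 22 infected
Step 6: +5 new -> 27 infected
Step 7: +7 new -> 34 infected
Step 8: +7 new -> 41 infected
Step 9: +5 new -> 46 infected
Step 10: +3 new -> 49 infected
Step 11: +1 new -> 50 infected
Step 12: +0 new -> 50 infected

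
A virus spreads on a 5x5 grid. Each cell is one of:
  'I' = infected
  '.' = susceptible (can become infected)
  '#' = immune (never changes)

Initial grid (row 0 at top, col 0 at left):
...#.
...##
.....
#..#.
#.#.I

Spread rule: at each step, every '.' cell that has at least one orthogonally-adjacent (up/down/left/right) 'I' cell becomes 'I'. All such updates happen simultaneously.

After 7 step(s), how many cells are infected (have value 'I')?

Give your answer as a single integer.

Step 0 (initial): 1 infected
Step 1: +2 new -> 3 infected
Step 2: +1 new -> 4 infected
Step 3: +1 new -> 5 infected
Step 4: +1 new -> 6 infected
Step 5: +3 new -> 9 infected
Step 6: +4 new -> 13 infected
Step 7: +3 new -> 16 infected

Answer: 16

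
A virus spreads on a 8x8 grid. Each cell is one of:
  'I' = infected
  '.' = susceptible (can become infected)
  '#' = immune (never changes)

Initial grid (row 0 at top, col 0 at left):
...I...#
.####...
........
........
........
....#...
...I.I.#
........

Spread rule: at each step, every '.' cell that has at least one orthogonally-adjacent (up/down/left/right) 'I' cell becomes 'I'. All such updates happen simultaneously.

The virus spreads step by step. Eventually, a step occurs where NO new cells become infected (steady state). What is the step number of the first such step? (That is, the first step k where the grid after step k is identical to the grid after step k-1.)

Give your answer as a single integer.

Step 0 (initial): 3 infected
Step 1: +9 new -> 12 infected
Step 2: +10 new -> 22 infected
Step 3: +13 new -> 35 infected
Step 4: +11 new -> 46 infected
Step 5: +8 new -> 54 infected
Step 6: +3 new -> 57 infected
Step 7: +0 new -> 57 infected

Answer: 7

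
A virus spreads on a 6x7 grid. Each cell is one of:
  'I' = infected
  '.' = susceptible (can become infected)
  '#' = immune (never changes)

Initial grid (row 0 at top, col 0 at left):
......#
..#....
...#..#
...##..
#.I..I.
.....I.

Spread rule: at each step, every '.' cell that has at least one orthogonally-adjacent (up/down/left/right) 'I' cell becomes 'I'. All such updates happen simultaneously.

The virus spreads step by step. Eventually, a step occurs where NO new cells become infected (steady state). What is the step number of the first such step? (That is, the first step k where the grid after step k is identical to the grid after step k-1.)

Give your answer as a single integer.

Answer: 7

Derivation:
Step 0 (initial): 3 infected
Step 1: +9 new -> 12 infected
Step 2: +6 new -> 18 infected
Step 3: +5 new -> 23 infected
Step 4: +5 new -> 28 infected
Step 5: +4 new -> 32 infected
Step 6: +3 new -> 35 infected
Step 7: +0 new -> 35 infected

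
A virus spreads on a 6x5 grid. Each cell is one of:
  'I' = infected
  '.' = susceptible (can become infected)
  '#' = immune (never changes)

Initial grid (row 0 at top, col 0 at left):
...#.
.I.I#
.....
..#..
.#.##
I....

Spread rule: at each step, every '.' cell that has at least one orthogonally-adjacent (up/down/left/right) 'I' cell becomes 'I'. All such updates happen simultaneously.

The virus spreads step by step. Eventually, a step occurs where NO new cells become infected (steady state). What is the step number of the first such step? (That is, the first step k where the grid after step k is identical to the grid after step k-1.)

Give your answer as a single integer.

Answer: 5

Derivation:
Step 0 (initial): 3 infected
Step 1: +7 new -> 10 infected
Step 2: +9 new -> 19 infected
Step 3: +3 new -> 22 infected
Step 4: +1 new -> 23 infected
Step 5: +0 new -> 23 infected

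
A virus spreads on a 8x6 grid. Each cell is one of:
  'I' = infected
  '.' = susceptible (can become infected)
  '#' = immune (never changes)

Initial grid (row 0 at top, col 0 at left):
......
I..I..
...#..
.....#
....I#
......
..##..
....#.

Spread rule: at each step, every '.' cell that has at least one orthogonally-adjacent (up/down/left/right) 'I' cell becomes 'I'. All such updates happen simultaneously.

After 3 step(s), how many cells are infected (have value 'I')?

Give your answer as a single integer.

Answer: 33

Derivation:
Step 0 (initial): 3 infected
Step 1: +9 new -> 12 infected
Step 2: +13 new -> 25 infected
Step 3: +8 new -> 33 infected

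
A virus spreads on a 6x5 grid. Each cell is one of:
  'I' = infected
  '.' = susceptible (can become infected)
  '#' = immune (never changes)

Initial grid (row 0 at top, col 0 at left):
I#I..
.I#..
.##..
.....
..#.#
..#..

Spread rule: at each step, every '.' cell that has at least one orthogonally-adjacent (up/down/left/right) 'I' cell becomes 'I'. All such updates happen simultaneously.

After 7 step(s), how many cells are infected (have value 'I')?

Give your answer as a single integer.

Answer: 23

Derivation:
Step 0 (initial): 3 infected
Step 1: +2 new -> 5 infected
Step 2: +3 new -> 8 infected
Step 3: +3 new -> 11 infected
Step 4: +4 new -> 15 infected
Step 5: +5 new -> 20 infected
Step 6: +2 new -> 22 infected
Step 7: +1 new -> 23 infected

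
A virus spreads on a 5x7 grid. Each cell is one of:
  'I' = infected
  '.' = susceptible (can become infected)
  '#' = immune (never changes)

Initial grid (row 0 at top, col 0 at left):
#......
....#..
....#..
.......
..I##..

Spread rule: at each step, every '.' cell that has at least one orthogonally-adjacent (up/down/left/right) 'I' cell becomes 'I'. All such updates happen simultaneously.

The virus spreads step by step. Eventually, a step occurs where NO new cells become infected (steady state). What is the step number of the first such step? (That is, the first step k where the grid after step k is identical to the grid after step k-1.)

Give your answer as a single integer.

Step 0 (initial): 1 infected
Step 1: +2 new -> 3 infected
Step 2: +4 new -> 7 infected
Step 3: +5 new -> 12 infected
Step 4: +5 new -> 17 infected
Step 5: +6 new -> 23 infected
Step 6: +4 new -> 27 infected
Step 7: +2 new -> 29 infected
Step 8: +1 new -> 30 infected
Step 9: +0 new -> 30 infected

Answer: 9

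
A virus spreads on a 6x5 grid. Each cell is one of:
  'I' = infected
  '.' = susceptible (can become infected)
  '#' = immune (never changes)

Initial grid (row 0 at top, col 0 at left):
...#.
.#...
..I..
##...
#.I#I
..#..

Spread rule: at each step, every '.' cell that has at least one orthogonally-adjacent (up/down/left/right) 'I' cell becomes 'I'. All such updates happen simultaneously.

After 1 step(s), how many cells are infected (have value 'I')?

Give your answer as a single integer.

Step 0 (initial): 3 infected
Step 1: +7 new -> 10 infected

Answer: 10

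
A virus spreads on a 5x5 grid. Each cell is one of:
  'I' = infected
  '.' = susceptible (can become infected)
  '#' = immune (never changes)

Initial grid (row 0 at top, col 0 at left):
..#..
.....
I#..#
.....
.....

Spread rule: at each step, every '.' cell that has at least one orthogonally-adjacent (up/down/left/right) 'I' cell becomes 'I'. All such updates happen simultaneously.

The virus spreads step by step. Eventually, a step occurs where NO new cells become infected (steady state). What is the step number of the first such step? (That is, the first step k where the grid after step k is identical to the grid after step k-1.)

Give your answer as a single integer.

Answer: 7

Derivation:
Step 0 (initial): 1 infected
Step 1: +2 new -> 3 infected
Step 2: +4 new -> 7 infected
Step 3: +4 new -> 11 infected
Step 4: +4 new -> 15 infected
Step 5: +5 new -> 20 infected
Step 6: +2 new -> 22 infected
Step 7: +0 new -> 22 infected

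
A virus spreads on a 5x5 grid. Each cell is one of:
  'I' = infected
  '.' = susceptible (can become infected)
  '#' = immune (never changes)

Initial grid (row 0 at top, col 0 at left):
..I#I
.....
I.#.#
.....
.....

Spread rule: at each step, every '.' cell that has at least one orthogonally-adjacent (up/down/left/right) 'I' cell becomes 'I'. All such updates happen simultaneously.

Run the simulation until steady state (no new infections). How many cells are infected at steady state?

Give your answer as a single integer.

Step 0 (initial): 3 infected
Step 1: +6 new -> 9 infected
Step 2: +5 new -> 14 infected
Step 3: +3 new -> 17 infected
Step 4: +2 new -> 19 infected
Step 5: +2 new -> 21 infected
Step 6: +1 new -> 22 infected
Step 7: +0 new -> 22 infected

Answer: 22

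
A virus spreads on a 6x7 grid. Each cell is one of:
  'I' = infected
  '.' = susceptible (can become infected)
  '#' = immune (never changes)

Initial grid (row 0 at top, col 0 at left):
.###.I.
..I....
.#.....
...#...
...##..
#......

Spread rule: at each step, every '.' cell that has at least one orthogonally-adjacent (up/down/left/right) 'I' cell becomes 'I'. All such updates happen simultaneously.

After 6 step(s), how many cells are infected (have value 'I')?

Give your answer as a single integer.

Answer: 34

Derivation:
Step 0 (initial): 2 infected
Step 1: +6 new -> 8 infected
Step 2: +6 new -> 14 infected
Step 3: +7 new -> 21 infected
Step 4: +6 new -> 27 infected
Step 5: +5 new -> 32 infected
Step 6: +2 new -> 34 infected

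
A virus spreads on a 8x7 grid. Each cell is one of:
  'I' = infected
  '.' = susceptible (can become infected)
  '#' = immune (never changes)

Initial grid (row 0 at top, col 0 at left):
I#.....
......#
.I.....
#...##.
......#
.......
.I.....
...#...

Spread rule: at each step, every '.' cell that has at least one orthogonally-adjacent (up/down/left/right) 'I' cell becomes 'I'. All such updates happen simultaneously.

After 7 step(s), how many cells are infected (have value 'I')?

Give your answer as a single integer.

Answer: 49

Derivation:
Step 0 (initial): 3 infected
Step 1: +9 new -> 12 infected
Step 2: +9 new -> 21 infected
Step 3: +8 new -> 29 infected
Step 4: +7 new -> 36 infected
Step 5: +7 new -> 43 infected
Step 6: +5 new -> 48 infected
Step 7: +1 new -> 49 infected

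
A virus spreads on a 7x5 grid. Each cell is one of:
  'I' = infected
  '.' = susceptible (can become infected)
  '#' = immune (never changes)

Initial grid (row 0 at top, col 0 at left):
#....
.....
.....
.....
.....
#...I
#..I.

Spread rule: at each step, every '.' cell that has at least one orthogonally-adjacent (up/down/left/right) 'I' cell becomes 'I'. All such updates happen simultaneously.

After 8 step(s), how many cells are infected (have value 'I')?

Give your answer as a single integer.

Step 0 (initial): 2 infected
Step 1: +4 new -> 6 infected
Step 2: +4 new -> 10 infected
Step 3: +4 new -> 14 infected
Step 4: +4 new -> 18 infected
Step 5: +5 new -> 23 infected
Step 6: +4 new -> 27 infected
Step 7: +3 new -> 30 infected
Step 8: +2 new -> 32 infected

Answer: 32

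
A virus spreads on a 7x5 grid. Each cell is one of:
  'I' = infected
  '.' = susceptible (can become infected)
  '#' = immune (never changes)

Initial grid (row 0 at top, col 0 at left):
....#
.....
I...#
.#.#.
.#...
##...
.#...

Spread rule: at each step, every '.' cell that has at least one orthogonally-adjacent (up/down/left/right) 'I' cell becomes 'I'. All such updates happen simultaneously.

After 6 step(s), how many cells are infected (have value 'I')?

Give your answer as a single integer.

Step 0 (initial): 1 infected
Step 1: +3 new -> 4 infected
Step 2: +4 new -> 8 infected
Step 3: +4 new -> 12 infected
Step 4: +3 new -> 15 infected
Step 5: +4 new -> 19 infected
Step 6: +3 new -> 22 infected

Answer: 22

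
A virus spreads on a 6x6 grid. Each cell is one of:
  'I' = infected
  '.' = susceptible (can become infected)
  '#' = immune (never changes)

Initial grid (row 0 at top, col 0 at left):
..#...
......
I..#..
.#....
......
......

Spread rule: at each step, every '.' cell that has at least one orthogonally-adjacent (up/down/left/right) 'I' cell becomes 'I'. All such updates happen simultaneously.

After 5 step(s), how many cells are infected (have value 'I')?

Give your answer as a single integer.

Answer: 22

Derivation:
Step 0 (initial): 1 infected
Step 1: +3 new -> 4 infected
Step 2: +4 new -> 8 infected
Step 3: +5 new -> 13 infected
Step 4: +4 new -> 17 infected
Step 5: +5 new -> 22 infected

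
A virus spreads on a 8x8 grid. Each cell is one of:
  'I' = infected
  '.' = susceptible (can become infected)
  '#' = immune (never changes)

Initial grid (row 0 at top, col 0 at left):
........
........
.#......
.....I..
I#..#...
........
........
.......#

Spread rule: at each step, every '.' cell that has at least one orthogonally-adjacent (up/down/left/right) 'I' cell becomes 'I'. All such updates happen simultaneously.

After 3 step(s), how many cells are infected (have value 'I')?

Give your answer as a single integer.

Answer: 34

Derivation:
Step 0 (initial): 2 infected
Step 1: +6 new -> 8 infected
Step 2: +11 new -> 19 infected
Step 3: +15 new -> 34 infected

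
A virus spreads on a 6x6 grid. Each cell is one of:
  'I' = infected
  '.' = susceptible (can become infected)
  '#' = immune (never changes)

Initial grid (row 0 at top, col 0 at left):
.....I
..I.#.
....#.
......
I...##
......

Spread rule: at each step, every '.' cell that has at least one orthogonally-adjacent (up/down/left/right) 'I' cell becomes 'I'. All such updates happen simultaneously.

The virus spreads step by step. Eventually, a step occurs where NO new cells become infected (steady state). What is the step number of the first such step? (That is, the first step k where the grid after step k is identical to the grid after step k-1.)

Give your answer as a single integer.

Answer: 7

Derivation:
Step 0 (initial): 3 infected
Step 1: +9 new -> 12 infected
Step 2: +11 new -> 23 infected
Step 3: +5 new -> 28 infected
Step 4: +2 new -> 30 infected
Step 5: +1 new -> 31 infected
Step 6: +1 new -> 32 infected
Step 7: +0 new -> 32 infected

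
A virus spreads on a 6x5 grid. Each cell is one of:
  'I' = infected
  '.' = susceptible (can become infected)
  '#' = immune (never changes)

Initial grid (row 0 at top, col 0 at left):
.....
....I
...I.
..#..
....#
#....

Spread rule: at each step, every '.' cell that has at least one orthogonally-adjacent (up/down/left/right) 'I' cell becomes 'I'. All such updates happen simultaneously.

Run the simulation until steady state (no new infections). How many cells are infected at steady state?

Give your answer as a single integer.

Step 0 (initial): 2 infected
Step 1: +5 new -> 7 infected
Step 2: +5 new -> 12 infected
Step 3: +6 new -> 18 infected
Step 4: +6 new -> 24 infected
Step 5: +3 new -> 27 infected
Step 6: +0 new -> 27 infected

Answer: 27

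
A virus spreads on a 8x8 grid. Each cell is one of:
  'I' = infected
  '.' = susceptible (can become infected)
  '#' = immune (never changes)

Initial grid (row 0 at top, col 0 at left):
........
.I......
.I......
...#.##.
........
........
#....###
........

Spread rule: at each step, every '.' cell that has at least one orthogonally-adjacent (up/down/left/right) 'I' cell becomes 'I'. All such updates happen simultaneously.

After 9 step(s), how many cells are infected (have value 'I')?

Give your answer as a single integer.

Answer: 55

Derivation:
Step 0 (initial): 2 infected
Step 1: +6 new -> 8 infected
Step 2: +7 new -> 15 infected
Step 3: +6 new -> 21 infected
Step 4: +8 new -> 29 infected
Step 5: +7 new -> 36 infected
Step 6: +8 new -> 44 infected
Step 7: +6 new -> 50 infected
Step 8: +3 new -> 53 infected
Step 9: +2 new -> 55 infected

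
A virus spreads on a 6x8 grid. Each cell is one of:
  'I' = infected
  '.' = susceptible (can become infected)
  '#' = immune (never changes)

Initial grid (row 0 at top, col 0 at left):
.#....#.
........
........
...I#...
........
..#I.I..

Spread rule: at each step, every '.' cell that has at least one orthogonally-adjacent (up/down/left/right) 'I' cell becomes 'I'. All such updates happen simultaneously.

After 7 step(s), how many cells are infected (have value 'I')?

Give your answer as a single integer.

Step 0 (initial): 3 infected
Step 1: +6 new -> 9 infected
Step 2: +9 new -> 18 infected
Step 3: +9 new -> 27 infected
Step 4: +9 new -> 36 infected
Step 5: +5 new -> 41 infected
Step 6: +2 new -> 43 infected
Step 7: +1 new -> 44 infected

Answer: 44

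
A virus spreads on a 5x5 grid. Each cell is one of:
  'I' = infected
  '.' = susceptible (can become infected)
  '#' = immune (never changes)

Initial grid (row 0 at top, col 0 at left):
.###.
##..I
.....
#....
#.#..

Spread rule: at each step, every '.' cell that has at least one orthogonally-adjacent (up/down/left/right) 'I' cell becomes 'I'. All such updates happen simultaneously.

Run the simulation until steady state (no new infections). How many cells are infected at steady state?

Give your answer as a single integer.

Step 0 (initial): 1 infected
Step 1: +3 new -> 4 infected
Step 2: +3 new -> 7 infected
Step 3: +3 new -> 10 infected
Step 4: +3 new -> 13 infected
Step 5: +2 new -> 15 infected
Step 6: +1 new -> 16 infected
Step 7: +0 new -> 16 infected

Answer: 16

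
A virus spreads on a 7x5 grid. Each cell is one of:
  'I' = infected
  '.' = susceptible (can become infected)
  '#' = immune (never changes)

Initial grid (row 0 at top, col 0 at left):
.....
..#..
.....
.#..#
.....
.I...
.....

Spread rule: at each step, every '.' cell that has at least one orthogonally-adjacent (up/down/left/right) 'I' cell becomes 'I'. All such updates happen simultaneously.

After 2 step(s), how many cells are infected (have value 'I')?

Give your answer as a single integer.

Step 0 (initial): 1 infected
Step 1: +4 new -> 5 infected
Step 2: +5 new -> 10 infected

Answer: 10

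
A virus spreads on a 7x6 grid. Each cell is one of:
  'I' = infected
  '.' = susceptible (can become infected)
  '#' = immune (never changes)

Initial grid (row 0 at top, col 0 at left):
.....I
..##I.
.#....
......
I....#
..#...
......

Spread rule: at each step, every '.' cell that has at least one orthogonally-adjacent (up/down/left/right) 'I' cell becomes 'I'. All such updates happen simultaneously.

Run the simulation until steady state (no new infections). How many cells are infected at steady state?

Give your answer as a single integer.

Answer: 37

Derivation:
Step 0 (initial): 3 infected
Step 1: +6 new -> 9 infected
Step 2: +9 new -> 18 infected
Step 3: +9 new -> 27 infected
Step 4: +6 new -> 33 infected
Step 5: +3 new -> 36 infected
Step 6: +1 new -> 37 infected
Step 7: +0 new -> 37 infected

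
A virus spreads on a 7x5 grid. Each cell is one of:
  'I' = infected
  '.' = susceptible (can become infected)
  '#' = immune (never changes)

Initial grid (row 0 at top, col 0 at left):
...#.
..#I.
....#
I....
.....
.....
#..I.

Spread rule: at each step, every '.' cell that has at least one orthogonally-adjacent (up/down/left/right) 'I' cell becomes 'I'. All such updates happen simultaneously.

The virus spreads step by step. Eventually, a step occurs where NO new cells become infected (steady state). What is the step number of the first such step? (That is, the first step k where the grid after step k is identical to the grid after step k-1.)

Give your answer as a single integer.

Answer: 6

Derivation:
Step 0 (initial): 3 infected
Step 1: +8 new -> 11 infected
Step 2: +12 new -> 23 infected
Step 3: +6 new -> 29 infected
Step 4: +1 new -> 30 infected
Step 5: +1 new -> 31 infected
Step 6: +0 new -> 31 infected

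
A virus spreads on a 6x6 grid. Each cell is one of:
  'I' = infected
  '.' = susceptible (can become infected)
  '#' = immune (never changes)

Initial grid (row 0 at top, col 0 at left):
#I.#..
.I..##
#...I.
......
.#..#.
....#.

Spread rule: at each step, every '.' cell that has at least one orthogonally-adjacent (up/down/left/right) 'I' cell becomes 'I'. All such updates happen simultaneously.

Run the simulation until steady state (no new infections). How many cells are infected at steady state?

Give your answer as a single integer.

Answer: 26

Derivation:
Step 0 (initial): 3 infected
Step 1: +7 new -> 10 infected
Step 2: +5 new -> 15 infected
Step 3: +4 new -> 19 infected
Step 4: +4 new -> 23 infected
Step 5: +2 new -> 25 infected
Step 6: +1 new -> 26 infected
Step 7: +0 new -> 26 infected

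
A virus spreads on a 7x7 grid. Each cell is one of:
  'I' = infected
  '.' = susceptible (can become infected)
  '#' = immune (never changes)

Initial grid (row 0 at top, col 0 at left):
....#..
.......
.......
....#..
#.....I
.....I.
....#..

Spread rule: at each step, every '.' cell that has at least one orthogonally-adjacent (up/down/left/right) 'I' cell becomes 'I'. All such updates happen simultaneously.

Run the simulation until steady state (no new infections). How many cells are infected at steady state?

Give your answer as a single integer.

Answer: 45

Derivation:
Step 0 (initial): 2 infected
Step 1: +5 new -> 7 infected
Step 2: +5 new -> 12 infected
Step 3: +5 new -> 17 infected
Step 4: +7 new -> 24 infected
Step 5: +7 new -> 31 infected
Step 6: +4 new -> 35 infected
Step 7: +4 new -> 39 infected
Step 8: +3 new -> 42 infected
Step 9: +2 new -> 44 infected
Step 10: +1 new -> 45 infected
Step 11: +0 new -> 45 infected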